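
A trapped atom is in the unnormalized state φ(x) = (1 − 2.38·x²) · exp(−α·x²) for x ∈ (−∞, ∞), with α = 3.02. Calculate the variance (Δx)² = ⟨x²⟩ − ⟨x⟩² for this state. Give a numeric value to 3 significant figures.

0.0459

Compute ⟨x⟩ and ⟨x²⟩ separately, then (Δx)² = ⟨x²⟩ − ⟨x⟩².
Expand each integrand as polynomial × e^(−2αx²) and use ∫x^(2j)·e^(−2αx²) dx = (2j−1)!!/(4α)^j · √(π/(2α)), odd powers → 0; here √(π/(2α)) = 0.72120.
Normalization: ∫|φ|² dx = 0.52100.
⟨x⟩ = 0.0000 and ⟨x²⟩ = 0.045851.
(Δx)² = 0.045851 − (0.0000)² = 0.045851.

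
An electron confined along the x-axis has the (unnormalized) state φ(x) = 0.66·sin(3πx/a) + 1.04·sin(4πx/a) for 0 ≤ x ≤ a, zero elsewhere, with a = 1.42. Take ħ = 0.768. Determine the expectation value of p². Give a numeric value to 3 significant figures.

p² φ = −ħ² d²φ/dx²; ⟨p²⟩ = −ħ² ∫ φ*·φ'' dx / ∫|φ|² dx.
d²/dx² sin(jπx/a) = −(jπ/a)²·sin(jπx/a); on 0 ≤ x ≤ a, ∫sin²(jπx/a) dx = a/2 and ∫sin(jπx/a)·sin(lπx/a) dx = 0 for j ≠ l, so only diagonal terms survive in ∫|φ|² and ∫φ·φ″; ∫φ·φ′ dx = [φ²/2] between the walls = 0.
State is unnormalized: ∫|φ|² dx = 1.0772, and ∫φ*·(−ħ² φ'') dx = 43.508, so ⟨p²⟩ = 43.508 / 1.0772.
⟨p²⟩ = 40.390.

40.4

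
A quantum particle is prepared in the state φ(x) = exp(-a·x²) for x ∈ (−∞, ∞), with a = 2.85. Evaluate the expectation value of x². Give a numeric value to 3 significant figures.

⟨x²⟩ = ∫ x²·|φ|² dx / ∫|φ|² dx (integrals over the domain).
Gaussian moments: ∫x^(2j)·e^(−2ax²) dx = (2j−1)!!/(4a)^j · √(π/(2a)), odd powers integrate to 0; here √(π/(2a)) = 0.74240.
State is unnormalized: ∫|φ|² dx = 0.74240, and ∫φ*·x²·φ dx = 0.065123, so ⟨x²⟩ = 0.065123 / 0.74240.
⟨x²⟩ = 0.087719.

0.0877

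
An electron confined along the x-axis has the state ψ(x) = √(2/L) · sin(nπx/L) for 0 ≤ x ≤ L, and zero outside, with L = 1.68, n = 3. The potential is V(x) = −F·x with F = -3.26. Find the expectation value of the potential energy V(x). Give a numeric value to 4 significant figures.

2.738

⟨V⟩ = ∫ V(x)·|ψ|² dx.
With sin²θ = (1 − cos2θ)/2 on 0 ≤ x ≤ L: ∫sin²(nπx/L) dx = L/2, ∫x·sin²(nπx/L) dx = L²/4, ∫x²·sin²(nπx/L) dx = L³·(1/6 − 1/(4n²π²)); higher powers xᵏ the same way, integrating xᵏ·cos(2nπx/L) by parts.
⟨V⟩ = 2.7384.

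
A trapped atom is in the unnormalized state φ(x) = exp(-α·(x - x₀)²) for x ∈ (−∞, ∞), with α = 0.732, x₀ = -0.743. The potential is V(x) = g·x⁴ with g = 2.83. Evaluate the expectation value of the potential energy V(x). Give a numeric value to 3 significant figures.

⟨V⟩ = ∫ V(x)·|φ|² dx / ∫|φ|² dx.
Gaussian moments (u = x − x₀): ∫u^(2j)·e^(−2αu²) du = (2j−1)!!/(4α)^j · √(π/(2α)), odd powers integrate to 0; here √(π/(2α)) = 1.4649.
State is unnormalized: ∫|φ|² dx = 1.4649, and ∫φ*·V(x)·φ dx = 7.4038, so ⟨V⟩ = 7.4038 / 1.4649.
⟨V⟩ = 5.0542.

5.05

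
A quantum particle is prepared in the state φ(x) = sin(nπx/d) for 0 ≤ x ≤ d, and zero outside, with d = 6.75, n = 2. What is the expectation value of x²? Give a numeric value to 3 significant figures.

14.6

⟨x²⟩ = ∫ x²·|φ|² dx / ∫|φ|² dx (integrals over the domain).
With sin²θ = (1 − cos2θ)/2 on 0 ≤ x ≤ d: ∫sin²(nπx/d) dx = d/2, ∫x·sin²(nπx/d) dx = d²/4, ∫x²·sin²(nπx/d) dx = d³·(1/6 − 1/(4n²π²)); higher powers xᵏ the same way, integrating xᵏ·cos(2nπx/d) by parts.
State is unnormalized: ∫|φ|² dx = 3.3750, and ∫φ*·x²·φ dx = 49.310, so ⟨x²⟩ = 49.310 / 3.3750.
⟨x²⟩ = 14.610.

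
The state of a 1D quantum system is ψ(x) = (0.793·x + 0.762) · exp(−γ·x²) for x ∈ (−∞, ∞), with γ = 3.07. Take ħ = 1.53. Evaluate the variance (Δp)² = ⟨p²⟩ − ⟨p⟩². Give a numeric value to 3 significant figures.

Compute ⟨p⟩ and ⟨p²⟩ separately; (Δp)² = ⟨p²⟩ − ⟨p⟩².
Expand each integrand as polynomial × e^(−2γx²) and use ∫x^(2j)·e^(−2γx²) dx = (2j−1)!!/(4γ)^j · √(π/(2γ)), odd powers → 0; here √(π/(2γ)) = 0.71530. Differentiate with the product rule, d/dx e^(−γx²) = −2γx·e^(−γx²).
Normalization: ∫|ψ|² dx = 0.45197.
⟨p⟩ = 0.0000 and ⟨p²⟩ = 8.3514.
(Δp)² = 8.3514 − (0.0000)² = 8.3514.

8.35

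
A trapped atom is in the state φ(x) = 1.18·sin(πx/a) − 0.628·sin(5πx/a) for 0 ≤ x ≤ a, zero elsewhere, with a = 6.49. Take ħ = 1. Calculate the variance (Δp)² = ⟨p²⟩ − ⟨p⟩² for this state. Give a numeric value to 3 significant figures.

Compute ⟨p⟩ and ⟨p²⟩ separately; (Δp)² = ⟨p²⟩ − ⟨p⟩².
d²/dx² sin(jπx/a) = −(jπ/a)²·sin(jπx/a); on 0 ≤ x ≤ a, ∫sin²(jπx/a) dx = a/2 and ∫sin(jπx/a)·sin(lπx/a) dx = 0 for j ≠ l, so only diagonal terms survive in ∫|φ|² and ∫φ·φ″; ∫φ·φ′ dx = [φ²/2] between the walls = 0.
Normalization: ∫|φ|² dx = 5.7981.
⟨p⟩ = 0.0000 and ⟨p²⟩ = 1.4756.
(Δp)² = 1.4756 − (0.0000)² = 1.4756.

1.48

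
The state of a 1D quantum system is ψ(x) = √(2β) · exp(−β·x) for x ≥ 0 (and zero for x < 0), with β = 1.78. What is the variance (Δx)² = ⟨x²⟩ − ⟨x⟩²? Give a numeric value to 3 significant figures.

0.0789

Compute ⟨x⟩ and ⟨x²⟩ separately, then (Δx)² = ⟨x²⟩ − ⟨x⟩².
Every integrand reduces to terms xʲ·e^(−2βx) on [0, ∞); use ∫₀^∞ xʲ·e^(−2βx) dx = j!/(2β)^(j+1).
⟨x⟩ = 0.28090 and ⟨x²⟩ = 0.15781.
(Δx)² = 0.15781 − (0.28090)² = 0.078904.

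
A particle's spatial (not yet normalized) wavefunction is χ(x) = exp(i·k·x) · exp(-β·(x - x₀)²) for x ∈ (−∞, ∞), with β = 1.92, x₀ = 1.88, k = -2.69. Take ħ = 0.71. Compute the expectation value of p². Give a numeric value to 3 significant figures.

p² χ = −ħ² d²χ/dx²; ⟨p²⟩ = −ħ² ∫ χ*·χ'' dx / ∫|χ|² dx.
Gaussian moments (u = x − x₀): ∫u^(2j)·e^(−2βu²) du = (2j−1)!!/(4β)^j · √(π/(2β)), odd powers integrate to 0; here √(π/(2β)) = 0.90450. Derivatives: χ′ = (ik − 2βu)·χ, χ″ = ((ik − 2βu)² − 2β)·χ; the odd-in-u pieces drop out.
State is unnormalized: ∫|χ|² dx = 0.90450, and ∫χ*·(−ħ² χ'') dx = 4.1748, so ⟨p²⟩ = 4.1748 / 0.90450.
⟨p²⟩ = 4.6156.

4.62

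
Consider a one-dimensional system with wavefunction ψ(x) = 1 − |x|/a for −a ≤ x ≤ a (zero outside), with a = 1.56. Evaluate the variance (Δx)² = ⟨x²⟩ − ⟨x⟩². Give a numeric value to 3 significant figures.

0.243

Compute ⟨x⟩ and ⟨x²⟩ separately, then (Δx)² = ⟨x²⟩ − ⟨x⟩².
ψ is even, so ∫ over [−a, a] = 2∫₀ᵃ with ψ = 1 − x/a there: ∫₀ᵃ (1 − x/a)² dx = a/3, ∫₀ᵃ x²(1 − x/a)² dx = a³/30, ∫₀ᵃ x⁴(1 − x/a)² dx = a⁵/105.
Normalization: ∫|ψ|² dx = 1.0400.
⟨x⟩ = 0.0000 and ⟨x²⟩ = 0.24336.
(Δx)² = 0.24336 − (0.0000)² = 0.24336.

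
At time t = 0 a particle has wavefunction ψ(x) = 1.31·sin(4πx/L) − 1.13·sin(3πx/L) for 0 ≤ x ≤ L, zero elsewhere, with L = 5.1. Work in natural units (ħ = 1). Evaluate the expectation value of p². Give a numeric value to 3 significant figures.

4.94

p² ψ = −ħ² d²ψ/dx²; ⟨p²⟩ = −ħ² ∫ ψ*·ψ'' dx / ∫|ψ|² dx.
d²/dx² sin(jπx/L) = −(jπ/L)²·sin(jπx/L); on 0 ≤ x ≤ L, ∫sin²(jπx/L) dx = L/2 and ∫sin(jπx/L)·sin(lπx/L) dx = 0 for j ≠ l, so only diagonal terms survive in ∫|ψ|² and ∫ψ·ψ″; ∫ψ·ψ′ dx = [ψ²/2] between the walls = 0.
State is unnormalized: ∫|ψ|² dx = 7.6322, and ∫ψ*·(−ħ² ψ'') dx = 37.688, so ⟨p²⟩ = 37.688 / 7.6322.
⟨p²⟩ = 4.9381.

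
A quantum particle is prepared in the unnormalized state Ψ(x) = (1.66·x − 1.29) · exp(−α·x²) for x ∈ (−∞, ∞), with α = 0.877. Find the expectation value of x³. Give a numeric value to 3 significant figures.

-0.426

⟨x³⟩ = ∫ x³·|Ψ|² dx / ∫|Ψ|² dx (integrals over the domain).
Expand each integrand as polynomial × e^(−2αx²) and use ∫x^(2j)·e^(−2αx²) dx = (2j−1)!!/(4α)^j · √(π/(2α)), odd powers → 0; here √(π/(2α)) = 1.3383.
State is unnormalized: ∫|Ψ|² dx = 3.2784, and ∫Ψ*·x³·Ψ dx = -1.3973, so ⟨x³⟩ = -1.3973 / 3.2784.
⟨x³⟩ = -0.42622.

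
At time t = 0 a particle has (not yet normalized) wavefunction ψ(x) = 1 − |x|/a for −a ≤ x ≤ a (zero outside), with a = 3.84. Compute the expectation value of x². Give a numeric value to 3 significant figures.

⟨x²⟩ = ∫ x²·|ψ|² dx / ∫|ψ|² dx (integrals over the domain).
ψ is even, so ∫ over [−a, a] = 2∫₀ᵃ with ψ = 1 − x/a there: ∫₀ᵃ (1 − x/a)² dx = a/3, ∫₀ᵃ x²(1 − x/a)² dx = a³/30, ∫₀ᵃ x⁴(1 − x/a)² dx = a⁵/105.
State is unnormalized: ∫|ψ|² dx = 2.5600, and ∫ψ*·x²·ψ dx = 3.7749, so ⟨x²⟩ = 3.7749 / 2.5600.
⟨x²⟩ = 1.4746.

1.47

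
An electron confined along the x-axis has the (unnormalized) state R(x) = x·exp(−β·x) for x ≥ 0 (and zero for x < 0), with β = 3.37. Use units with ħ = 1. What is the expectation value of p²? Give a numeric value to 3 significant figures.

p² R = −ħ² d²R/dx²; ⟨p²⟩ = −ħ² ∫ R*·R'' dx / ∫|R|² dx.
Differentiate x·exp(−β·x) with the product rule; every integrand then reduces to terms xʲ·e^(−2βx) on [0, ∞), with ∫₀^∞ xʲ·e^(−2βx) dx = j!/(2β)^(j+1).
State is unnormalized: ∫|R|² dx = 0.0065321, and ∫R*·(−ħ² R'') dx = 0.074184, so ⟨p²⟩ = 0.074184 / 0.0065321.
⟨p²⟩ = 11.357.

11.4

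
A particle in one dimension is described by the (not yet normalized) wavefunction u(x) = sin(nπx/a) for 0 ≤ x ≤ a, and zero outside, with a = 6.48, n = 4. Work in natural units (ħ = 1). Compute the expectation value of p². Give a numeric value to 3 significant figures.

p² u = −ħ² d²u/dx²; ⟨p²⟩ = −ħ² ∫ u*·u'' dx / ∫|u|² dx.
d/dx sin(nπx/a) = (nπ/a)·cos(nπx/a) and d²/dx² sin(nπx/a) = −(nπ/a)²·sin(nπx/a); on 0 ≤ x ≤ a, ∫sin²(nπx/a) dx = a/2 and ∫sin(nπx/a)·cos(nπx/a) dx = 0.
State is unnormalized: ∫|u|² dx = 3.2400, and ∫u*·(−ħ² u'') dx = 12.185, so ⟨p²⟩ = 12.185 / 3.2400.
⟨p²⟩ = 3.7607.

3.76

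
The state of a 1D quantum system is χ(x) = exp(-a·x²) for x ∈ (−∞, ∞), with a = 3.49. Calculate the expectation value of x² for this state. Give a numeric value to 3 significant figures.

0.0716

⟨x²⟩ = ∫ x²·|χ|² dx / ∫|χ|² dx (integrals over the domain).
Gaussian moments: ∫x^(2j)·e^(−2ax²) dx = (2j−1)!!/(4a)^j · √(π/(2a)), odd powers integrate to 0; here √(π/(2a)) = 0.67088.
State is unnormalized: ∫|χ|² dx = 0.67088, and ∫χ*·x²·χ dx = 0.048058, so ⟨x²⟩ = 0.048058 / 0.67088.
⟨x²⟩ = 0.071633.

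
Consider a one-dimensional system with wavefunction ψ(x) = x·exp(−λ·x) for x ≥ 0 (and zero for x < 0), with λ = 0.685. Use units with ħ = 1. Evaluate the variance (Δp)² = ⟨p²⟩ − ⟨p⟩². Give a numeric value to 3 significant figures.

Compute ⟨p⟩ and ⟨p²⟩ separately; (Δp)² = ⟨p²⟩ − ⟨p⟩².
Differentiate x·exp(−λ·x) with the product rule; every integrand then reduces to terms xʲ·e^(−2λx) on [0, ∞), with ∫₀^∞ xʲ·e^(−2λx) dx = j!/(2λ)^(j+1).
Normalization: ∫|ψ|² dx = 0.77780.
⟨p⟩ = 0.0000 and ⟨p²⟩ = 0.46923.
(Δp)² = 0.46923 − (0.0000)² = 0.46923.

0.469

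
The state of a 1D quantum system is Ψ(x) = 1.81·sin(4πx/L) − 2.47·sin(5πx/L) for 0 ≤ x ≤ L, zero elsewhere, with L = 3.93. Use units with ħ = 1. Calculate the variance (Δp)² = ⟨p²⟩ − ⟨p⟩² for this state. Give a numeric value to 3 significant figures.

Compute ⟨p⟩ and ⟨p²⟩ separately; (Δp)² = ⟨p²⟩ − ⟨p⟩².
d²/dx² sin(jπx/L) = −(jπ/L)²·sin(jπx/L); on 0 ≤ x ≤ L, ∫sin²(jπx/L) dx = L/2 and ∫sin(jπx/L)·sin(lπx/L) dx = 0 for j ≠ l, so only diagonal terms survive in ∫|Ψ|² and ∫Ψ·Ψ″; ∫Ψ·Ψ′ dx = [Ψ²/2] between the walls = 0.
Normalization: ∫|Ψ|² dx = 18.426.
⟨p⟩ = 0.0000 and ⟨p²⟩ = 13.966.
(Δp)² = 13.966 − (0.0000)² = 13.966.

14.0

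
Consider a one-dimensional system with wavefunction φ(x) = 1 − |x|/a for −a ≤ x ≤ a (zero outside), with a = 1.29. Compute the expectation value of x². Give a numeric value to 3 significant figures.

⟨x²⟩ = ∫ x²·|φ|² dx / ∫|φ|² dx (integrals over the domain).
φ is even, so ∫ over [−a, a] = 2∫₀ᵃ with φ = 1 − x/a there: ∫₀ᵃ (1 − x/a)² dx = a/3, ∫₀ᵃ x²(1 − x/a)² dx = a³/30, ∫₀ᵃ x⁴(1 − x/a)² dx = a⁵/105.
State is unnormalized: ∫|φ|² dx = 0.86000, and ∫φ*·x²·φ dx = 0.14311, so ⟨x²⟩ = 0.14311 / 0.86000.
⟨x²⟩ = 0.16641.

0.166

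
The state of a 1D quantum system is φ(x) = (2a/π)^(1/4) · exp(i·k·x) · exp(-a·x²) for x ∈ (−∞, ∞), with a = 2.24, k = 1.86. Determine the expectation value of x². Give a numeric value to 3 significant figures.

0.112

⟨x²⟩ = ∫ x²·|φ|² dx (integrals over the domain).
Gaussian moments: ∫x^(2j)·e^(−2ax²) dx = (2j−1)!!/(4a)^j · √(π/(2a)), odd powers integrate to 0; here √(π/(2a)) = 0.83741.
⟨x²⟩ = 0.11161.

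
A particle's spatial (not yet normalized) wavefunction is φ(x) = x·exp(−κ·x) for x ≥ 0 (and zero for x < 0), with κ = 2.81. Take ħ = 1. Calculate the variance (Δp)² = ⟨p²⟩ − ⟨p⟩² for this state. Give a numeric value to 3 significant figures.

7.90

Compute ⟨p⟩ and ⟨p²⟩ separately; (Δp)² = ⟨p²⟩ − ⟨p⟩².
Differentiate x·exp(−κ·x) with the product rule; every integrand then reduces to terms xʲ·e^(−2κx) on [0, ∞), with ∫₀^∞ xʲ·e^(−2κx) dx = j!/(2κ)^(j+1).
Normalization: ∫|φ|² dx = 0.011267.
⟨p⟩ = 0.0000 and ⟨p²⟩ = 7.8961.
(Δp)² = 7.8961 − (0.0000)² = 7.8961.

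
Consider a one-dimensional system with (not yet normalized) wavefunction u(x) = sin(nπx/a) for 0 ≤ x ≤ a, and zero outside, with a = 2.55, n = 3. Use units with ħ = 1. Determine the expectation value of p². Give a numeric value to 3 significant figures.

13.7

p² u = −ħ² d²u/dx²; ⟨p²⟩ = −ħ² ∫ u*·u'' dx / ∫|u|² dx.
d/dx sin(nπx/a) = (nπ/a)·cos(nπx/a) and d²/dx² sin(nπx/a) = −(nπ/a)²·sin(nπx/a); on 0 ≤ x ≤ a, ∫sin²(nπx/a) dx = a/2 and ∫sin(nπx/a)·cos(nπx/a) dx = 0.
State is unnormalized: ∫|u|² dx = 1.2750, and ∫u*·(−ħ² u'') dx = 17.417, so ⟨p²⟩ = 17.417 / 1.2750.
⟨p²⟩ = 13.660.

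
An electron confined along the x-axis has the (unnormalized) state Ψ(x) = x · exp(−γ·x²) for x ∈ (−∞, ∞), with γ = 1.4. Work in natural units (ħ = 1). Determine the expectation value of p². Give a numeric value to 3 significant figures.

4.20

p² Ψ = −ħ² d²Ψ/dx²; ⟨p²⟩ = −ħ² ∫ Ψ*·Ψ'' dx / ∫|Ψ|² dx.
Expand each integrand as polynomial × e^(−2γx²) and use ∫x^(2j)·e^(−2γx²) dx = (2j−1)!!/(4γ)^j · √(π/(2γ)), odd powers → 0; here √(π/(2γ)) = 1.0592. Differentiate with the product rule, d/dx e^(−γx²) = −2γx·e^(−γx²).
State is unnormalized: ∫|Ψ|² dx = 0.18915, and ∫Ψ*·(−ħ² Ψ'') dx = 0.79443, so ⟨p²⟩ = 0.79443 / 0.18915.
⟨p²⟩ = 4.2000.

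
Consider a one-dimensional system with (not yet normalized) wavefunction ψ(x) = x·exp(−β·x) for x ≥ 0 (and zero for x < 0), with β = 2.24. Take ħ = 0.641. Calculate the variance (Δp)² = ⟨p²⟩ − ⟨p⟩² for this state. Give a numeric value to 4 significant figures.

2.062

Compute ⟨p⟩ and ⟨p²⟩ separately; (Δp)² = ⟨p²⟩ − ⟨p⟩².
Differentiate x·exp(−β·x) with the product rule; every integrand then reduces to terms xʲ·e^(−2βx) on [0, ∞), with ∫₀^∞ xʲ·e^(−2βx) dx = j!/(2β)^(j+1).
Normalization: ∫|ψ|² dx = 0.022243.
⟨p⟩ = 0.0000 and ⟨p²⟩ = 2.0616.
(Δp)² = 2.0616 − (0.0000)² = 2.0616.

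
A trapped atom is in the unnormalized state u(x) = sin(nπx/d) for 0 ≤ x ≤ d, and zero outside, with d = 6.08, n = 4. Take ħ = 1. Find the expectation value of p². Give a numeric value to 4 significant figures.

4.272

p² u = −ħ² d²u/dx²; ⟨p²⟩ = −ħ² ∫ u*·u'' dx / ∫|u|² dx.
d/dx sin(nπx/d) = (nπ/d)·cos(nπx/d) and d²/dx² sin(nπx/d) = −(nπ/d)²·sin(nπx/d); on 0 ≤ x ≤ d, ∫sin²(nπx/d) dx = d/2 and ∫sin(nπx/d)·cos(nπx/d) dx = 0.
State is unnormalized: ∫|u|² dx = 3.0400, and ∫u*·(−ħ² u'') dx = 12.986, so ⟨p²⟩ = 12.986 / 3.0400.
⟨p²⟩ = 4.2718.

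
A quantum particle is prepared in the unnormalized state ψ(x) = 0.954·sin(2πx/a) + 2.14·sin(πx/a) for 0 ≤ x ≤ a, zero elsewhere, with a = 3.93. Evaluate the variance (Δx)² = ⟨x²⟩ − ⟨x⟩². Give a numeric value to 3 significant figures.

0.325

Compute ⟨x⟩ and ⟨x²⟩ separately, then (Δx)² = ⟨x²⟩ − ⟨x⟩².
On 0 ≤ x ≤ a (j ≠ l): ∫sin²(jπx/a) dx = a/2, ∫sin(jπx/a)·sin(lπx/a) dx = 0; diagonal moments ∫x·sin²(jπx/a) dx = a²/4, ∫x²·sin²(jπx/a) dx = a³·(1/6 − 1/(4j²π²)); cross terms ∫x·sin(jπx/a)·sin(lπx/a) dx = 0 for j + l even and −4jla²/(π²(j² − l²)²) for j + l odd, ∫x²·sin(jπx/a)·sin(lπx/a) dx = (−1)^(j+l)·4jla³/(π²(j² − l²)²); higher powers the same way via product-to-sum and parts.
Normalization: ∫|ψ|² dx = 10.787.
⟨x⟩ = 1.4385 and ⟨x²⟩ = 2.3939.
(Δx)² = 2.3939 − (1.4385)² = 0.32470.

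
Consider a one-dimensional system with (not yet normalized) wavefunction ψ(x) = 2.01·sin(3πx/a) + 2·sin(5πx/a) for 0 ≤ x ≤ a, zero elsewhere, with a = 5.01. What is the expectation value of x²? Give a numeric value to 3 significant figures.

⟨x²⟩ = ∫ x²·|ψ|² dx / ∫|ψ|² dx (integrals over the domain).
On 0 ≤ x ≤ a (j ≠ l): ∫sin²(jπx/a) dx = a/2, ∫sin(jπx/a)·sin(lπx/a) dx = 0; diagonal moments ∫x·sin²(jπx/a) dx = a²/4, ∫x²·sin²(jπx/a) dx = a³·(1/6 − 1/(4j²π²)); cross terms ∫x·sin(jπx/a)·sin(lπx/a) dx = 0 for j + l even and −4jla²/(π²(j² − l²)²) for j + l odd, ∫x²·sin(jπx/a)·sin(lπx/a) dx = (−1)^(j+l)·4jla³/(π²(j² − l²)²); higher powers the same way via product-to-sum and parts.
State is unnormalized: ∫|ψ|² dx = 20.140, and ∫ψ*·x²·ψ dx = 190.58, so ⟨x²⟩ = 190.58 / 20.140.
⟨x²⟩ = 9.4625.

9.46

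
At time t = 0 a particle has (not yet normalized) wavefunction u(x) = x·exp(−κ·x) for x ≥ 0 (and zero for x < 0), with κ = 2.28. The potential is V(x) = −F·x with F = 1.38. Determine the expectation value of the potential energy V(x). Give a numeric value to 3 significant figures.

⟨V⟩ = ∫ V(x)·|u|² dx / ∫|u|² dx.
Every integrand reduces to terms xʲ·e^(−2κx) on [0, ∞); use ∫₀^∞ xʲ·e^(−2κx) dx = j!/(2κ)^(j+1).
State is unnormalized: ∫|u|² dx = 0.021093, and ∫u*·V(x)·u dx = -0.019150, so ⟨V⟩ = -0.019150 / 0.021093.
⟨V⟩ = -0.90789.

-0.908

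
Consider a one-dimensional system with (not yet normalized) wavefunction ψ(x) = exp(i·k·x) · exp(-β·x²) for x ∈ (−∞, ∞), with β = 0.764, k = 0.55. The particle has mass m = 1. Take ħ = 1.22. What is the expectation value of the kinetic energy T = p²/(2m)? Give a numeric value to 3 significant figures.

T = −(ħ²/2m) d²/dx², so ⟨T⟩ = −(ħ²/2m) ∫ ψ*·ψ'' dx / ∫|ψ|² dx; with m = 1.
Gaussian moments: ∫x^(2j)·e^(−2βx²) dx = (2j−1)!!/(4β)^j · √(π/(2β)), odd powers integrate to 0; here √(π/(2β)) = 1.4339. Derivatives: ψ′ = (ik − 2βx)·ψ, ψ″ = ((ik − 2βx)² − 2β)·ψ; the odd-in-x pieces drop out.
State is unnormalized: ∫|ψ|² dx = 1.4339, and ∫ψ*·(−ħ²/2m · ψ'') dx = 1.1381, so ⟨T⟩ = 1.1381 / 1.4339.
⟨T⟩ = 0.79369.

0.794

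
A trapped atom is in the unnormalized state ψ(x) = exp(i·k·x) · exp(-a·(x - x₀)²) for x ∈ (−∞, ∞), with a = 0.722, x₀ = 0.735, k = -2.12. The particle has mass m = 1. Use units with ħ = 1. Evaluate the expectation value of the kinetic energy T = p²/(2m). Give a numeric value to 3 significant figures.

2.61

T = −(ħ²/2m) d²/dx², so ⟨T⟩ = −(ħ²/2m) ∫ ψ*·ψ'' dx / ∫|ψ|² dx; with m = 1.
Gaussian moments (u = x − x₀): ∫u^(2j)·e^(−2au²) du = (2j−1)!!/(4a)^j · √(π/(2a)), odd powers integrate to 0; here √(π/(2a)) = 1.4750. Derivatives: ψ′ = (ik − 2au)·ψ, ψ″ = ((ik − 2au)² − 2a)·ψ; the odd-in-u pieces drop out.
State is unnormalized: ∫|ψ|² dx = 1.4750, and ∫ψ*·(−ħ²/2m · ψ'') dx = 3.8471, so ⟨T⟩ = 3.8471 / 1.4750.
⟨T⟩ = 2.6082.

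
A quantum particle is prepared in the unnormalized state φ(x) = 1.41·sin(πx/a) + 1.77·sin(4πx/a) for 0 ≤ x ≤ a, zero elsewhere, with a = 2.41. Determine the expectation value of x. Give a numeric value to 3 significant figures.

⟨x⟩ = ∫ x·|φ|² dx / ∫|φ|² dx (integrals over the domain).
On 0 ≤ x ≤ a (j ≠ l): ∫sin²(jπx/a) dx = a/2, ∫sin(jπx/a)·sin(lπx/a) dx = 0; diagonal moments ∫x·sin²(jπx/a) dx = a²/4, ∫x²·sin²(jπx/a) dx = a³·(1/6 − 1/(4j²π²)); cross terms ∫x·sin(jπx/a)·sin(lπx/a) dx = 0 for j + l even and −4jla²/(π²(j² − l²)²) for j + l odd, ∫x²·sin(jπx/a)·sin(lπx/a) dx = (−1)^(j+l)·4jla³/(π²(j² − l²)²); higher powers the same way via product-to-sum and parts.
State is unnormalized: ∫|φ|² dx = 6.1708, and ∫φ*·x·φ dx = 7.2269, so ⟨x⟩ = 7.2269 / 6.1708.
⟨x⟩ = 1.1712.

1.17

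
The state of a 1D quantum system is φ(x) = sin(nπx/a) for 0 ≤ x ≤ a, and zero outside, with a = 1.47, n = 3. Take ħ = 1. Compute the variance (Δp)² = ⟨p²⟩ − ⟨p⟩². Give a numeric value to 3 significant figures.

Compute ⟨p⟩ and ⟨p²⟩ separately; (Δp)² = ⟨p²⟩ − ⟨p⟩².
d/dx sin(nπx/a) = (nπ/a)·cos(nπx/a) and d²/dx² sin(nπx/a) = −(nπ/a)²·sin(nπx/a); on 0 ≤ x ≤ a, ∫sin²(nπx/a) dx = a/2 and ∫sin(nπx/a)·cos(nπx/a) dx = 0.
Normalization: ∫|φ|² dx = 0.73500.
⟨p⟩ = 0.0000 and ⟨p²⟩ = 41.106.
(Δp)² = 41.106 − (0.0000)² = 41.106.

41.1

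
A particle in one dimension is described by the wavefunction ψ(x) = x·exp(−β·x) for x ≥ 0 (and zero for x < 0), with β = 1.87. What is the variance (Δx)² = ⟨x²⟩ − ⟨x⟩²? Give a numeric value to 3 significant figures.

Compute ⟨x⟩ and ⟨x²⟩ separately, then (Δx)² = ⟨x²⟩ − ⟨x⟩².
Every integrand reduces to terms xʲ·e^(−2βx) on [0, ∞); use ∫₀^∞ xʲ·e^(−2βx) dx = j!/(2β)^(j+1).
Normalization: ∫|ψ|² dx = 0.038231.
⟨x⟩ = 0.80214 and ⟨x²⟩ = 0.85790.
(Δx)² = 0.85790 − (0.80214)² = 0.21448.

0.214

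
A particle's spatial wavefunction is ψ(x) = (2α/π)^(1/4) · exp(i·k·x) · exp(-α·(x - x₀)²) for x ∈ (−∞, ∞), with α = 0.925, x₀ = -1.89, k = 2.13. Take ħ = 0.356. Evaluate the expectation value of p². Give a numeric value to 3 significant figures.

p² ψ = −ħ² d²ψ/dx²; ⟨p²⟩ = −ħ² ∫ ψ*·ψ'' dx.
Gaussian moments (u = x − x₀): ∫u^(2j)·e^(−2αu²) du = (2j−1)!!/(4α)^j · √(π/(2α)), odd powers integrate to 0; here √(π/(2α)) = 1.3031. Derivatives: ψ′ = (ik − 2αu)·ψ, ψ″ = ((ik − 2αu)² − 2α)·ψ; the odd-in-u pieces drop out.
⟨p²⟩ = 0.69222.

0.692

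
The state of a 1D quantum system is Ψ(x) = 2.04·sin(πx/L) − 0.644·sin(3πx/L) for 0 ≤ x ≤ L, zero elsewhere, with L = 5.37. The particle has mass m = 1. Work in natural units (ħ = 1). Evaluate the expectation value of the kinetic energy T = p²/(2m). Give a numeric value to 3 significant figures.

0.295

T = −(ħ²/2m) d²/dx², so ⟨T⟩ = −(ħ²/2m) ∫ Ψ*·Ψ'' dx / ∫|Ψ|² dx; with m = 1.
d²/dx² sin(jπx/L) = −(jπ/L)²·sin(jπx/L); on 0 ≤ x ≤ L, ∫sin²(jπx/L) dx = L/2 and ∫sin(jπx/L)·sin(lπx/L) dx = 0 for j ≠ l, so only diagonal terms survive in ∫|Ψ|² and ∫Ψ·Ψ″; ∫Ψ·Ψ′ dx = [Ψ²/2] between the walls = 0.
State is unnormalized: ∫|Ψ|² dx = 12.287, and ∫Ψ*·(−ħ²/2m · Ψ'') dx = 3.6272, so ⟨T⟩ = 3.6272 / 12.287.
⟨T⟩ = 0.29520.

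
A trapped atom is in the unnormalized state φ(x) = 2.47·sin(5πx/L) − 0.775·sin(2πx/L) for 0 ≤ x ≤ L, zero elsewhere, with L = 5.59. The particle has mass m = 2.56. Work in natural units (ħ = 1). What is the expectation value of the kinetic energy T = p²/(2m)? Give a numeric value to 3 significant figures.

1.43

T = −(ħ²/2m) d²/dx², so ⟨T⟩ = −(ħ²/2m) ∫ φ*·φ'' dx / ∫|φ|² dx; with m = 2.56.
d²/dx² sin(jπx/L) = −(jπ/L)²·sin(jπx/L); on 0 ≤ x ≤ L, ∫sin²(jπx/L) dx = L/2 and ∫sin(jπx/L)·sin(lπx/L) dx = 0 for j ≠ l, so only diagonal terms survive in ∫|φ|² and ∫φ·φ″; ∫φ·φ′ dx = [φ²/2] between the walls = 0.
State is unnormalized: ∫|φ|² dx = 18.731, and ∫φ*·(−ħ²/2m · φ'') dx = 26.712, so ⟨T⟩ = 26.712 / 18.731.
⟨T⟩ = 1.4261.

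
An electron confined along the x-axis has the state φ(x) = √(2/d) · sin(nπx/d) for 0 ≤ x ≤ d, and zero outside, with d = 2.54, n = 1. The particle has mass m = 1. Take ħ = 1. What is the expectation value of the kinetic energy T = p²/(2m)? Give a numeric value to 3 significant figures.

0.765

T = −(ħ²/2m) d²/dx², so ⟨T⟩ = −(ħ²/2m) ∫ φ*·φ'' dx; with m = 1.
d/dx sin(nπx/d) = (nπ/d)·cos(nπx/d) and d²/dx² sin(nπx/d) = −(nπ/d)²·sin(nπx/d); on 0 ≤ x ≤ d, ∫sin²(nπx/d) dx = d/2 and ∫sin(nπx/d)·cos(nπx/d) dx = 0.
⟨T⟩ = 0.76490.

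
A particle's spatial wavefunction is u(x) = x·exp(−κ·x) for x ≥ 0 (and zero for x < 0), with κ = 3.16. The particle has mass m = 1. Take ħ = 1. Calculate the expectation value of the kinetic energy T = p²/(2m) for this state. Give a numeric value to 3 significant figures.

T = −(ħ²/2m) d²/dx², so ⟨T⟩ = −(ħ²/2m) ∫ u*·u'' dx / ∫|u|² dx; with m = 1.
Differentiate x·exp(−κ·x) with the product rule; every integrand then reduces to terms xʲ·e^(−2κx) on [0, ∞), with ∫₀^∞ xʲ·e^(−2κx) dx = j!/(2κ)^(j+1).
State is unnormalized: ∫|u|² dx = 0.0079228, and ∫u*·(−ħ²/2m · u'') dx = 0.039557, so ⟨T⟩ = 0.039557 / 0.0079228.
⟨T⟩ = 4.9928.

4.99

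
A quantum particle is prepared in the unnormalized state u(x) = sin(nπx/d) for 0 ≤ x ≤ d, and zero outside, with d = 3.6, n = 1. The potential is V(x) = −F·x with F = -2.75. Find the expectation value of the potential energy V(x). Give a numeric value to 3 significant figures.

⟨V⟩ = ∫ V(x)·|u|² dx / ∫|u|² dx.
With sin²θ = (1 − cos2θ)/2 on 0 ≤ x ≤ d: ∫sin²(nπx/d) dx = d/2, ∫x·sin²(nπx/d) dx = d²/4, ∫x²·sin²(nπx/d) dx = d³·(1/6 − 1/(4n²π²)); higher powers xᵏ the same way, integrating xᵏ·cos(2nπx/d) by parts.
State is unnormalized: ∫|u|² dx = 1.8000, and ∫u*·V(x)·u dx = 8.9100, so ⟨V⟩ = 8.9100 / 1.8000.
⟨V⟩ = 4.9500.

4.95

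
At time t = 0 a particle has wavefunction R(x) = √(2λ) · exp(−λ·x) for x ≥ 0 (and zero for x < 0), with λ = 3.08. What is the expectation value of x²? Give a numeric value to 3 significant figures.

⟨x²⟩ = ∫ x²·|R|² dx (integrals over the domain).
Every integrand reduces to terms xʲ·e^(−2λx) on [0, ∞); use ∫₀^∞ xʲ·e^(−2λx) dx = j!/(2λ)^(j+1).
⟨x²⟩ = 0.052707.

0.0527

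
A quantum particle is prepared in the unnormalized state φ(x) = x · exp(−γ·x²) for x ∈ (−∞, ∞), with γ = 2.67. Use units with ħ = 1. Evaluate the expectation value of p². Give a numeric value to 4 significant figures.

8.010

p² φ = −ħ² d²φ/dx²; ⟨p²⟩ = −ħ² ∫ φ*·φ'' dx / ∫|φ|² dx.
Expand each integrand as polynomial × e^(−2γx²) and use ∫x^(2j)·e^(−2γx²) dx = (2j−1)!!/(4γ)^j · √(π/(2γ)), odd powers → 0; here √(π/(2γ)) = 0.76702. Differentiate with the product rule, d/dx e^(−γx²) = −2γx·e^(−γx²).
State is unnormalized: ∫|φ|² dx = 0.071818, and ∫φ*·(−ħ² φ'') dx = 0.57526, so ⟨p²⟩ = 0.57526 / 0.071818.
⟨p²⟩ = 8.0100.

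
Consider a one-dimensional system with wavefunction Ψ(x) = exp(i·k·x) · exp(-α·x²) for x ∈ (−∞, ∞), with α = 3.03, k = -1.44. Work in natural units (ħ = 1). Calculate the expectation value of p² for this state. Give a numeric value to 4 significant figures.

p² Ψ = −ħ² d²Ψ/dx²; ⟨p²⟩ = −ħ² ∫ Ψ*·Ψ'' dx / ∫|Ψ|² dx.
Gaussian moments: ∫x^(2j)·e^(−2αx²) dx = (2j−1)!!/(4α)^j · √(π/(2α)), odd powers integrate to 0; here √(π/(2α)) = 0.72001. Derivatives: Ψ′ = (ik − 2αx)·Ψ, Ψ″ = ((ik − 2αx)² − 2α)·Ψ; the odd-in-x pieces drop out.
State is unnormalized: ∫|Ψ|² dx = 0.72001, and ∫Ψ*·(−ħ² Ψ'') dx = 3.6746, so ⟨p²⟩ = 3.6746 / 0.72001.
⟨p²⟩ = 5.1036.

5.104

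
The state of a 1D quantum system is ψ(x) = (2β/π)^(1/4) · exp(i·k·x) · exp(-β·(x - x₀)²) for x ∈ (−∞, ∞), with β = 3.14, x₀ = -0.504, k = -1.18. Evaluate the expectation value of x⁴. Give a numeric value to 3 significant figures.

0.205

⟨x⁴⟩ = ∫ x⁴·|ψ|² dx (integrals over the domain).
Gaussian moments (u = x − x₀): ∫u^(2j)·e^(−2βu²) du = (2j−1)!!/(4β)^j · √(π/(2β)), odd powers integrate to 0; here √(π/(2β)) = 0.70729.
⟨x⁴⟩ = 0.20489.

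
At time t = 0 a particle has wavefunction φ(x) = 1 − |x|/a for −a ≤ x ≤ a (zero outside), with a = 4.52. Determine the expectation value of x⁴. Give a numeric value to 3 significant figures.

11.9

⟨x⁴⟩ = ∫ x⁴·|φ|² dx / ∫|φ|² dx (integrals over the domain).
φ is even, so ∫ over [−a, a] = 2∫₀ᵃ with φ = 1 − x/a there: ∫₀ᵃ (1 − x/a)² dx = a/3, ∫₀ᵃ x²(1 − x/a)² dx = a³/30, ∫₀ᵃ x⁴(1 − x/a)² dx = a⁵/105.
State is unnormalized: ∫|φ|² dx = 3.0133, and ∫φ*·x⁴·φ dx = 35.936, so ⟨x⁴⟩ = 35.936 / 3.0133.
⟨x⁴⟩ = 11.926.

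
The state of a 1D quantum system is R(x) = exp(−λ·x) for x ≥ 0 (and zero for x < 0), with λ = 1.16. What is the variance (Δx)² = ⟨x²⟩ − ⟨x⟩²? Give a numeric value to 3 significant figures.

Compute ⟨x⟩ and ⟨x²⟩ separately, then (Δx)² = ⟨x²⟩ − ⟨x⟩².
Every integrand reduces to terms xʲ·e^(−2λx) on [0, ∞); use ∫₀^∞ xʲ·e^(−2λx) dx = j!/(2λ)^(j+1).
Normalization: ∫|R|² dx = 0.43103.
⟨x⟩ = 0.43103 and ⟨x²⟩ = 0.37158.
(Δx)² = 0.37158 − (0.43103)² = 0.18579.

0.186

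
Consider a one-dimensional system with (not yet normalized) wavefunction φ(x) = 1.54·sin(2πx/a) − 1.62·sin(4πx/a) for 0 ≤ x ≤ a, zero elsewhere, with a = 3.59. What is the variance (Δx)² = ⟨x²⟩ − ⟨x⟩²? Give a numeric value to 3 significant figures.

Compute ⟨x⟩ and ⟨x²⟩ separately, then (Δx)² = ⟨x²⟩ − ⟨x⟩².
On 0 ≤ x ≤ a (j ≠ l): ∫sin²(jπx/a) dx = a/2, ∫sin(jπx/a)·sin(lπx/a) dx = 0; diagonal moments ∫x·sin²(jπx/a) dx = a²/4, ∫x²·sin²(jπx/a) dx = a³·(1/6 − 1/(4j²π²)); cross terms ∫x·sin(jπx/a)·sin(lπx/a) dx = 0 for j + l even and −4jla²/(π²(j² − l²)²) for j + l odd, ∫x²·sin(jπx/a)·sin(lπx/a) dx = (−1)^(j+l)·4jla³/(π²(j² − l²)²); higher powers the same way via product-to-sum and parts.
Normalization: ∫|φ|² dx = 8.9678.
⟨x⟩ = 1.7950 and ⟨x²⟩ = 3.6175.
(Δx)² = 3.6175 − (1.7950)² = 0.39546.

0.395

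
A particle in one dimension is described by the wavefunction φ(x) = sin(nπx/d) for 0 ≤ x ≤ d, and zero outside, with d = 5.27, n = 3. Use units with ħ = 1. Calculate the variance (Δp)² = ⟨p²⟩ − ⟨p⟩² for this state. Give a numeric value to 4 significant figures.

3.198

Compute ⟨p⟩ and ⟨p²⟩ separately; (Δp)² = ⟨p²⟩ − ⟨p⟩².
d/dx sin(nπx/d) = (nπ/d)·cos(nπx/d) and d²/dx² sin(nπx/d) = −(nπ/d)²·sin(nπx/d); on 0 ≤ x ≤ d, ∫sin²(nπx/d) dx = d/2 and ∫sin(nπx/d)·cos(nπx/d) dx = 0.
Normalization: ∫|φ|² dx = 2.6350.
⟨p⟩ = 0.0000 and ⟨p²⟩ = 3.1983.
(Δp)² = 3.1983 − (0.0000)² = 3.1983.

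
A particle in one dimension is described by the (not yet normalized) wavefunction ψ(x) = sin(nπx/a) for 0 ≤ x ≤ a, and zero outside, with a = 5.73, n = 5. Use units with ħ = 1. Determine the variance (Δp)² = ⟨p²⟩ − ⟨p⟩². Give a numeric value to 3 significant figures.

7.52

Compute ⟨p⟩ and ⟨p²⟩ separately; (Δp)² = ⟨p²⟩ − ⟨p⟩².
d/dx sin(nπx/a) = (nπ/a)·cos(nπx/a) and d²/dx² sin(nπx/a) = −(nπ/a)²·sin(nπx/a); on 0 ≤ x ≤ a, ∫sin²(nπx/a) dx = a/2 and ∫sin(nπx/a)·cos(nπx/a) dx = 0.
Normalization: ∫|ψ|² dx = 2.8650.
⟨p⟩ = 0.0000 and ⟨p²⟩ = 7.5150.
(Δp)² = 7.5150 − (0.0000)² = 7.5150.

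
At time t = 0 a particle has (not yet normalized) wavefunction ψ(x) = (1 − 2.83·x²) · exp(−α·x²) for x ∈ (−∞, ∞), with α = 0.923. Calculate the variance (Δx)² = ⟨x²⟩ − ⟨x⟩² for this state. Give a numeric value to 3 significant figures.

Compute ⟨x⟩ and ⟨x²⟩ separately, then (Δx)² = ⟨x²⟩ − ⟨x⟩².
Expand each integrand as polynomial × e^(−2αx²) and use ∫x^(2j)·e^(−2αx²) dx = (2j−1)!!/(4α)^j · √(π/(2α)), odd powers → 0; here √(π/(2α)) = 1.3045.
Normalization: ∫|ψ|² dx = 1.6041.
⟨x⟩ = 0.0000 and ⟨x²⟩ = 1.1486.
(Δx)² = 1.1486 − (0.0000)² = 1.1486.

1.15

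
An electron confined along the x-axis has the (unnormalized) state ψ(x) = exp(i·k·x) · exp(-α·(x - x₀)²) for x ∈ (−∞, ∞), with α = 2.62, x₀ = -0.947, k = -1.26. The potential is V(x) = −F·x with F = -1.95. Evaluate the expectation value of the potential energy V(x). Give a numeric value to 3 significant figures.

-1.85

⟨V⟩ = ∫ V(x)·|ψ|² dx / ∫|ψ|² dx.
Gaussian moments (u = x − x₀): ∫u^(2j)·e^(−2αu²) du = (2j−1)!!/(4α)^j · √(π/(2α)), odd powers integrate to 0; here √(π/(2α)) = 0.77430.
State is unnormalized: ∫|ψ|² dx = 0.77430, and ∫ψ*·V(x)·ψ dx = -1.4299, so ⟨V⟩ = -1.4299 / 0.77430.
⟨V⟩ = -1.8467.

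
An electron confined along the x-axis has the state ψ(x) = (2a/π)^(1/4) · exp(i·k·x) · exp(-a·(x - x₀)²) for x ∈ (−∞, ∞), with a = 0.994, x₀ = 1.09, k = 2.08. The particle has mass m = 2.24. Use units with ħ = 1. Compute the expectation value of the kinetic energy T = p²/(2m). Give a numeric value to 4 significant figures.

1.188

T = −(ħ²/2m) d²/dx², so ⟨T⟩ = −(ħ²/2m) ∫ ψ*·ψ'' dx; with m = 2.24.
Gaussian moments (u = x − x₀): ∫u^(2j)·e^(−2au²) du = (2j−1)!!/(4a)^j · √(π/(2a)), odd powers integrate to 0; here √(π/(2a)) = 1.2571. Derivatives: ψ′ = (ik − 2au)·ψ, ψ″ = ((ik − 2au)² − 2a)·ψ; the odd-in-u pieces drop out.
⟨T⟩ = 1.1876.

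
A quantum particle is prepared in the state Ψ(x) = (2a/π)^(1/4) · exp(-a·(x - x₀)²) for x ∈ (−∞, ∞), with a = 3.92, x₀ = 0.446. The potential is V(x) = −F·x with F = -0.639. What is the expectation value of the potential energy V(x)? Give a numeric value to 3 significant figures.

⟨V⟩ = ∫ V(x)·|Ψ|² dx.
Gaussian moments (u = x − x₀): ∫u^(2j)·e^(−2au²) du = (2j−1)!!/(4a)^j · √(π/(2a)), odd powers integrate to 0; here √(π/(2a)) = 0.63302.
⟨V⟩ = 0.28499.

0.285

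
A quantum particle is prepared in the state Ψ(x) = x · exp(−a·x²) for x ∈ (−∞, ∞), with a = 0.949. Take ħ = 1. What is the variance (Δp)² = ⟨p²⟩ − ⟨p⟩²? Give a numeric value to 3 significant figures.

2.85

Compute ⟨p⟩ and ⟨p²⟩ separately; (Δp)² = ⟨p²⟩ − ⟨p⟩².
Expand each integrand as polynomial × e^(−2ax²) and use ∫x^(2j)·e^(−2ax²) dx = (2j−1)!!/(4a)^j · √(π/(2a)), odd powers → 0; here √(π/(2a)) = 1.2866. Differentiate with the product rule, d/dx e^(−ax²) = −2ax·e^(−ax²).
Normalization: ∫|Ψ|² dx = 0.33892.
⟨p⟩ = 0.0000 and ⟨p²⟩ = 2.8470.
(Δp)² = 2.8470 − (0.0000)² = 2.8470.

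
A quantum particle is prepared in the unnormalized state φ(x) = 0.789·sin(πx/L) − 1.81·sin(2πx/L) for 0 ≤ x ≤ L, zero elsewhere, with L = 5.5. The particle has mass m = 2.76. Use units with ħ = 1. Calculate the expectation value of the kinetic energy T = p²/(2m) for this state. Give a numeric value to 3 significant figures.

0.208

T = −(ħ²/2m) d²/dx², so ⟨T⟩ = −(ħ²/2m) ∫ φ*·φ'' dx / ∫|φ|² dx; with m = 2.76.
d²/dx² sin(jπx/L) = −(jπ/L)²·sin(jπx/L); on 0 ≤ x ≤ L, ∫sin²(jπx/L) dx = L/2 and ∫sin(jπx/L)·sin(lπx/L) dx = 0 for j ≠ l, so only diagonal terms survive in ∫|φ|² and ∫φ·φ″; ∫φ·φ′ dx = [φ²/2] between the walls = 0.
State is unnormalized: ∫|φ|² dx = 10.721, and ∫φ*·(−ħ²/2m · φ'') dx = 2.2312, so ⟨T⟩ = 2.2312 / 10.721.
⟨T⟩ = 0.20811.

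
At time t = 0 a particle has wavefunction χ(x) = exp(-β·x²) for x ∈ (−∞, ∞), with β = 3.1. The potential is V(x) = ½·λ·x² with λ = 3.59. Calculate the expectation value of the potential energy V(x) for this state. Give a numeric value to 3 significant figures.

⟨V⟩ = ∫ V(x)·|χ|² dx / ∫|χ|² dx.
Gaussian moments: ∫x^(2j)·e^(−2βx²) dx = (2j−1)!!/(4β)^j · √(π/(2β)), odd powers integrate to 0; here √(π/(2β)) = 0.71183.
State is unnormalized: ∫|χ|² dx = 0.71183, and ∫χ*·V(x)·χ dx = 0.10304, so ⟨V⟩ = 0.10304 / 0.71183.
⟨V⟩ = 0.14476.

0.145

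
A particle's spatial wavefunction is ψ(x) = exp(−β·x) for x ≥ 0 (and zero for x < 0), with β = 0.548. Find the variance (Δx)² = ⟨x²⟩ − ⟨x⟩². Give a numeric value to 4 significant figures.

Compute ⟨x⟩ and ⟨x²⟩ separately, then (Δx)² = ⟨x²⟩ − ⟨x⟩².
Every integrand reduces to terms xʲ·e^(−2βx) on [0, ∞); use ∫₀^∞ xʲ·e^(−2βx) dx = j!/(2β)^(j+1).
Normalization: ∫|ψ|² dx = 0.91241.
⟨x⟩ = 0.91241 and ⟨x²⟩ = 1.6650.
(Δx)² = 1.6650 − (0.91241)² = 0.83249.

0.8325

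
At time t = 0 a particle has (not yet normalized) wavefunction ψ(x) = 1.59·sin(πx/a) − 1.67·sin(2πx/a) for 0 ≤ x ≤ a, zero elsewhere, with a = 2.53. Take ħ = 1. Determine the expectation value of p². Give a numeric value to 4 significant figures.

3.968

p² ψ = −ħ² d²ψ/dx²; ⟨p²⟩ = −ħ² ∫ ψ*·ψ'' dx / ∫|ψ|² dx.
d²/dx² sin(jπx/a) = −(jπ/a)²·sin(jπx/a); on 0 ≤ x ≤ a, ∫sin²(jπx/a) dx = a/2 and ∫sin(jπx/a)·sin(lπx/a) dx = 0 for j ≠ l, so only diagonal terms survive in ∫|ψ|² and ∫ψ·ψ″; ∫ψ·ψ′ dx = [ψ²/2] between the walls = 0.
State is unnormalized: ∫|ψ|² dx = 6.7260, and ∫ψ*·(−ħ² ψ'') dx = 26.690, so ⟨p²⟩ = 26.690 / 6.7260.
⟨p²⟩ = 3.9682.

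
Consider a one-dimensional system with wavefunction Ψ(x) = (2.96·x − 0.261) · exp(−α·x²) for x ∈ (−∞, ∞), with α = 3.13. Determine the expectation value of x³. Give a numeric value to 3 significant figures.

-0.0385

⟨x³⟩ = ∫ x³·|Ψ|² dx / ∫|Ψ|² dx (integrals over the domain).
Expand each integrand as polynomial × e^(−2αx²) and use ∫x^(2j)·e^(−2αx²) dx = (2j−1)!!/(4α)^j · √(π/(2α)), odd powers → 0; here √(π/(2α)) = 0.70842.
State is unnormalized: ∫|Ψ|² dx = 0.54401, and ∫Ψ*·x³·Ψ dx = -0.020949, so ⟨x³⟩ = -0.020949 / 0.54401.
⟨x³⟩ = -0.038508.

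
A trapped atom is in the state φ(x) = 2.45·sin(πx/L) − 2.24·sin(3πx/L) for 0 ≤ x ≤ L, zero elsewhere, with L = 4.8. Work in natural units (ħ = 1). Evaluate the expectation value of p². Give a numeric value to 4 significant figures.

1.989

p² φ = −ħ² d²φ/dx²; ⟨p²⟩ = −ħ² ∫ φ*·φ'' dx / ∫|φ|² dx.
d²/dx² sin(jπx/L) = −(jπ/L)²·sin(jπx/L); on 0 ≤ x ≤ L, ∫sin²(jπx/L) dx = L/2 and ∫sin(jπx/L)·sin(lπx/L) dx = 0 for j ≠ l, so only diagonal terms survive in ∫|φ|² and ∫φ·φ″; ∫φ·φ′ dx = [φ²/2] between the walls = 0.
State is unnormalized: ∫|φ|² dx = 26.448, and ∫φ*·(−ħ² φ'') dx = 52.598, so ⟨p²⟩ = 52.598 / 26.448.
⟨p²⟩ = 1.9887.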